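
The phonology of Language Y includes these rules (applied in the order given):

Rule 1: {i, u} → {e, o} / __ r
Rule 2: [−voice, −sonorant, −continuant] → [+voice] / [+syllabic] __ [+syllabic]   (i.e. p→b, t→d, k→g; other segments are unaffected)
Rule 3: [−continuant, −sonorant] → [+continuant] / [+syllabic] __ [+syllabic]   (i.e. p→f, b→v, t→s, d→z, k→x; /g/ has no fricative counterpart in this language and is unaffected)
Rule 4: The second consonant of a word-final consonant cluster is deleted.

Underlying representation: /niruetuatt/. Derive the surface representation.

Rule 1 (pre-rhotic lowering): /i/ is a high vowel immediately before /r/, so it lowers to [e]. /niruetuatt/ → neruetuatt.
Rule 2 (intervocalic voicing): /t/ is a voiceless stop between vowels /e/ and /u/, so it voices to [d]. /neruetuatt/ → nerueduatt.
Rule 3 (intervocalic spirantization): /d/ is a stop between vowels /e/ and /u/, so it spirantizes to the fricative [z]. /nerueduatt/ → neruezuatt.
Rule 4 (final cluster simplification): /t/ is the second consonant of a word-final cluster /tt/, so it deletes. /neruezuatt/ → neruezuat.

neruezuat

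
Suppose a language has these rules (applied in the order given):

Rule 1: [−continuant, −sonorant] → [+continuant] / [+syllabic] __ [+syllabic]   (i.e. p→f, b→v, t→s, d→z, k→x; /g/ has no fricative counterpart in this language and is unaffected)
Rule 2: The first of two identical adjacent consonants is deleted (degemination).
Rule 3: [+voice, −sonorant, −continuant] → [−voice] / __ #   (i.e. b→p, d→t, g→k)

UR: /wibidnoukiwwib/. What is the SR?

Rule 1 (intervocalic spirantization): /b/ is a stop between vowels /i/ and /i/, so it spirantizes to the fricative [v]. /k/ is a stop between vowels /u/ and /i/, so it spirantizes to the fricative [x]. /wibidnoukiwwib/ → wividnouxiwwib.
Rule 2 (degemination): /ww/ is a geminate; the first /w/ deletes. /wividnouxiwwib/ → wividnouxiwib.
Rule 3 (final devoicing): /b/ is a voiced stop in word-final position, so it devoices to [p]. /wividnouxiwib/ → wividnouxiwip.

wividnouxiwip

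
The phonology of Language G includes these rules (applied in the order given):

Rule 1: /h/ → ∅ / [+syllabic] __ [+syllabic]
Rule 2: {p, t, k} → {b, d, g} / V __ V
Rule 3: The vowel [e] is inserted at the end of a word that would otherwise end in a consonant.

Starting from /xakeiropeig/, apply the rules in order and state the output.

xageirobeige

Rule 1 (intervocalic h-deletion): no segment meets the environment; /xakeiropeig/ is unchanged.
Rule 2 (intervocalic voicing): /k/ is a voiceless stop between vowels /a/ and /e/, so it voices to [g]. /p/ is a voiceless stop between vowels /o/ and /e/, so it voices to [b]. /xakeiropeig/ → xageirobeig.
Rule 3 (final e-epenthesis): the form ends in the consonant /g/, so [e] is inserted word-finally. /xageirobeig/ → xageirobeige.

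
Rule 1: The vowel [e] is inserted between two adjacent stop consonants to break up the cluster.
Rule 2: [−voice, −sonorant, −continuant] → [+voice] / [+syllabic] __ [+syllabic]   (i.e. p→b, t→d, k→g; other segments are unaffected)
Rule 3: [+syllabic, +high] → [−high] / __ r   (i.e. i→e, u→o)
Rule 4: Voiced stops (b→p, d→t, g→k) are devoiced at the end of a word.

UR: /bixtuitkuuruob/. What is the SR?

bixtuideguoruop

Rule 1 (stop-cluster e-epenthesis): /t/ and /k/ form a stop–stop cluster, so [e] is inserted between them. /bixtuitkuuruob/ → bixtuitekuuruob.
Rule 2 (intervocalic voicing): /t/ is a voiceless stop between vowels /i/ and /e/, so it voices to [d]. /k/ is a voiceless stop between vowels /e/ and /u/, so it voices to [g]. /bixtuitekuuruob/ → bixtuideguuruob.
Rule 3 (pre-rhotic lowering): /u/ is a high vowel immediately before /r/, so it lowers to [o]. /bixtuideguuruob/ → bixtuideguoruob.
Rule 4 (final devoicing): /b/ is a voiced stop in word-final position, so it devoices to [p]. /bixtuideguoruob/ → bixtuideguoruop.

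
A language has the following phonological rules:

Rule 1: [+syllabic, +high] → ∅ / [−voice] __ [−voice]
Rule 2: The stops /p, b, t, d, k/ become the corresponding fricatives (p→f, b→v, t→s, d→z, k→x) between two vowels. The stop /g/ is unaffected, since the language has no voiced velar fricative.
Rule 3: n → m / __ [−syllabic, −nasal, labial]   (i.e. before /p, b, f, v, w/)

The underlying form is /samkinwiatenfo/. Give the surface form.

samkimwiasemfo

Rule 1 (high vowel syncope): no segment meets the environment; /samkinwiatenfo/ is unchanged.
Rule 2 (intervocalic spirantization): /t/ is a stop between vowels /a/ and /e/, so it spirantizes to the fricative [s]. /samkinwiatenfo/ → samkinwiasenfo.
Rule 3 (nasal place assimilation): /n/ precedes the labial consonant /w/, so it assimilates in place to [m]. /n/ precedes the labial consonant /f/, so it assimilates in place to [m]. /samkinwiasenfo/ → samkimwiasemfo.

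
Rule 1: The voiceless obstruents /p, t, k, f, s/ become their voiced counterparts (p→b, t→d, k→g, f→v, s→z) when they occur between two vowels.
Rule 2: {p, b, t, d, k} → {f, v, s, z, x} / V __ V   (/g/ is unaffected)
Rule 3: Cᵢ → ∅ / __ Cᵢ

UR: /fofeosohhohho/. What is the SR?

foveozohoho

Rule 1 (intervocalic voicing): /f/ is a voiceless obstruent between vowels /o/ and /e/, so it voices to [v]. /s/ is a voiceless obstruent between vowels /o/ and /o/, so it voices to [z]. /fofeosohhohho/ → foveozohhohho.
Rule 2 (intervocalic spirantization): no segment meets the environment; /foveozohhohho/ is unchanged.
Rule 3 (degemination): /hh/ is a geminate; the first /h/ deletes. /hh/ is a geminate; the first /h/ deletes. /foveozohhohho/ → foveozohoho.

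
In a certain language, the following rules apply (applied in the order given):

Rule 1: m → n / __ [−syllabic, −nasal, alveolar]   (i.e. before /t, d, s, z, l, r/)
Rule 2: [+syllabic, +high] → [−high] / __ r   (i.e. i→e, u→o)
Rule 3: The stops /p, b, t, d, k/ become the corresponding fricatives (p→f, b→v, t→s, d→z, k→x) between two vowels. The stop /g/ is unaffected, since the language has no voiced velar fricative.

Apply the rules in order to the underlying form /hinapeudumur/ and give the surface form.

hinafeuzumor

Rule 1 (nasal place assimilation): no segment meets the environment; /hinapeudumur/ is unchanged.
Rule 2 (pre-rhotic lowering): /u/ is a high vowel immediately before /r/, so it lowers to [o]. /hinapeudumur/ → hinapeudumor.
Rule 3 (intervocalic spirantization): /p/ is a stop between vowels /a/ and /e/, so it spirantizes to the fricative [f]. /d/ is a stop between vowels /u/ and /u/, so it spirantizes to the fricative [z]. /hinapeudumor/ → hinafeuzumor.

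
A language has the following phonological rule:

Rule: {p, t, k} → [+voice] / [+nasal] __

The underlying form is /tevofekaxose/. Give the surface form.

No segment of /tevofekaxose/ meets the structural description of the rule, so the form surfaces unchanged.

tevofekaxose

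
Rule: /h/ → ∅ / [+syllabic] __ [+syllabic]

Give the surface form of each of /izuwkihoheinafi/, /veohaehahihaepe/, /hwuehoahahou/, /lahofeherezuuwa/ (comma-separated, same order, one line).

/izuwkihoheinafi/: /h/ occurs between vowels /i/ and /o/, so it deletes. /h/ occurs between vowels /o/ and /e/, so it deletes. → [izuwkioeinafi].
/veohaehahihaepe/: /h/ occurs between vowels /o/ and /a/, so it deletes. /h/ occurs between vowels /e/ and /a/, so it deletes. /h/ occurs between vowels /a/ and /i/, so it deletes. /h/ occurs between vowels /i/ and /a/, so it deletes. → [veoaeaiaepe].
/hwuehoahahou/: /h/ occurs between vowels /e/ and /o/, so it deletes. /h/ occurs between vowels /a/ and /a/, so it deletes. /h/ occurs between vowels /a/ and /o/, so it deletes. → [hwueoaaou].
/lahofeherezuuwa/: /h/ occurs between vowels /a/ and /o/, so it deletes. /h/ occurs between vowels /e/ and /e/, so it deletes. → [laofeerezuuwa].

izuwkioeinafi, veoaeaiaepe, hwueoaaou, laofeerezuuwa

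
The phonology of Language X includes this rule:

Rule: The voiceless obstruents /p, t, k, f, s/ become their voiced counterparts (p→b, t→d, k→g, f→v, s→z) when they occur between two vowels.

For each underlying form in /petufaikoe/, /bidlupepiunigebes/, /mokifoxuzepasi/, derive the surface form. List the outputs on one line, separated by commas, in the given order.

peduvaigoe, bidlubebiunigebes, mogivoxuzebazi

/petufaikoe/: /t/ is a voiceless obstruent between vowels /e/ and /u/, so it voices to [d]. /f/ is a voiceless obstruent between vowels /u/ and /a/, so it voices to [v]. /k/ is a voiceless obstruent between vowels /i/ and /o/, so it voices to [g]. → [peduvaigoe].
/bidlupepiunigebes/: /p/ is a voiceless obstruent between vowels /u/ and /e/, so it voices to [b]. /p/ is a voiceless obstruent between vowels /e/ and /i/, so it voices to [b]. → [bidlubebiunigebes].
/mokifoxuzepasi/: /k/ is a voiceless obstruent between vowels /o/ and /i/, so it voices to [g]. /f/ is a voiceless obstruent between vowels /i/ and /o/, so it voices to [v]. /p/ is a voiceless obstruent between vowels /e/ and /a/, so it voices to [b]. /s/ is a voiceless obstruent between vowels /a/ and /i/, so it voices to [z]. → [mogivoxuzebazi].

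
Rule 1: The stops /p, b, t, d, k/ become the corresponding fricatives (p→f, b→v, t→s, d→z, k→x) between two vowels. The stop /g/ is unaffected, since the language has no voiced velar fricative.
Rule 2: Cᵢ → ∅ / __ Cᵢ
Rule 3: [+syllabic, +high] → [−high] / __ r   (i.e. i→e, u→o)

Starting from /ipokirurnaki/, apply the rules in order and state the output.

ifoxerornaxi

Rule 1 (intervocalic spirantization): /p/ is a stop between vowels /i/ and /o/, so it spirantizes to the fricative [f]. /k/ is a stop between vowels /o/ and /i/, so it spirantizes to the fricative [x]. /k/ is a stop between vowels /a/ and /i/, so it spirantizes to the fricative [x]. /ipokirurnaki/ → ifoxirurnaxi.
Rule 2 (degemination): no segment meets the environment; /ifoxirurnaxi/ is unchanged.
Rule 3 (pre-rhotic lowering): /i/ is a high vowel immediately before /r/, so it lowers to [e]. /u/ is a high vowel immediately before /r/, so it lowers to [o]. /ifoxirurnaxi/ → ifoxerornaxi.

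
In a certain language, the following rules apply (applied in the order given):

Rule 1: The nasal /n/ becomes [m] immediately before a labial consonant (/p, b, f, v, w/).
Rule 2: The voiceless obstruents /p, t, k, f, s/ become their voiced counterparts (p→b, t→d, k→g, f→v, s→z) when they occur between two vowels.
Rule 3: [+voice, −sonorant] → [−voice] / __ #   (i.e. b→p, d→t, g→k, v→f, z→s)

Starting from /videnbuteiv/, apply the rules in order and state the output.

vidembudeif

Rule 1 (nasal place assimilation): /n/ precedes the labial consonant /b/, so it assimilates in place to [m]. /videnbuteiv/ → vidembuteiv.
Rule 2 (intervocalic voicing): /t/ is a voiceless obstruent between vowels /u/ and /e/, so it voices to [d]. /vidembuteiv/ → vidembudeiv.
Rule 3 (final devoicing): /v/ is a voiced obstruent in word-final position, so it devoices to [f]. /vidembudeiv/ → vidembudeif.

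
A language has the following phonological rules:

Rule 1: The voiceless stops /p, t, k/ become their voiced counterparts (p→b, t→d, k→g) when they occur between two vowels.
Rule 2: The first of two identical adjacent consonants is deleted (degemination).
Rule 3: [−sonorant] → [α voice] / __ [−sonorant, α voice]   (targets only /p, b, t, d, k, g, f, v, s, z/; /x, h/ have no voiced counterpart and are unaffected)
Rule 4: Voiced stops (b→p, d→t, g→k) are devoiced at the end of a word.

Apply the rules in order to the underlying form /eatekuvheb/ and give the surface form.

eadegufhep

Rule 1 (intervocalic voicing): /t/ is a voiceless stop between vowels /a/ and /e/, so it voices to [d]. /k/ is a voiceless stop between vowels /e/ and /u/, so it voices to [g]. /eatekuvheb/ → eadeguvheb.
Rule 2 (degemination): no segment meets the environment; /eadeguvheb/ is unchanged.
Rule 3 (regressive voicing assimilation): /v/ precedes the voiceless obstruent /h/, so it devoices to [f] by assimilation. /eadeguvheb/ → eadegufheb.
Rule 4 (final devoicing): /b/ is a voiced stop in word-final position, so it devoices to [p]. /eadegufheb/ → eadegufhep.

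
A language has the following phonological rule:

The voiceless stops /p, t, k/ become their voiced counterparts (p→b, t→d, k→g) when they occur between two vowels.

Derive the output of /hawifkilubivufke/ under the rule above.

No segment of /hawifkilubivufke/ meets the structural description of the rule, so the form surfaces unchanged.

hawifkilubivufke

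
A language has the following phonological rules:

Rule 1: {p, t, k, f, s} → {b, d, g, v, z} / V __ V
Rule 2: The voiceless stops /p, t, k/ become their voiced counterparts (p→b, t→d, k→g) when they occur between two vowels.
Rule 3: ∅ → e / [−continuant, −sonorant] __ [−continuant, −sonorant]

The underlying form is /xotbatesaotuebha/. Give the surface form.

xotebadezaoduebha

Rule 1 (intervocalic voicing): /t/ is a voiceless obstruent between vowels /a/ and /e/, so it voices to [d]. /s/ is a voiceless obstruent between vowels /e/ and /a/, so it voices to [z]. /t/ is a voiceless obstruent between vowels /o/ and /u/, so it voices to [d]. /xotbatesaotuebha/ → xotbadezaoduebha.
Rule 2 (intervocalic voicing): no segment meets the environment; /xotbadezaoduebha/ is unchanged.
Rule 3 (stop-cluster e-epenthesis): /t/ and /b/ form a stop–stop cluster, so [e] is inserted between them. /xotbadezaoduebha/ → xotebadezaoduebha.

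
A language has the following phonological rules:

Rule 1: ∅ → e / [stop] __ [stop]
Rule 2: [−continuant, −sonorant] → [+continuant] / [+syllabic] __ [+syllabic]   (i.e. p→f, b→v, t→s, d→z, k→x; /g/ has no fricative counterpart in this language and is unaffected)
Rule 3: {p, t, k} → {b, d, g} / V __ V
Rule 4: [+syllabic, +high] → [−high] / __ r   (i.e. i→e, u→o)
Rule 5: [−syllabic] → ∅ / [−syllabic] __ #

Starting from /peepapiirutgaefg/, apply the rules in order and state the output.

peefafierusegaef

Rule 1 (stop-cluster e-epenthesis): /t/ and /g/ form a stop–stop cluster, so [e] is inserted between them. /peepapiirutgaefg/ → peepapiirutegaefg.
Rule 2 (intervocalic spirantization): /p/ is a stop between vowels /e/ and /a/, so it spirantizes to the fricative [f]. /p/ is a stop between vowels /a/ and /i/, so it spirantizes to the fricative [f]. /t/ is a stop between vowels /u/ and /e/, so it spirantizes to the fricative [s]. /peepapiirutegaefg/ → peefafiirusegaefg.
Rule 3 (intervocalic voicing): no segment meets the environment; /peefafiirusegaefg/ is unchanged.
Rule 4 (pre-rhotic lowering): /i/ is a high vowel immediately before /r/, so it lowers to [e]. /peefafiirusegaefg/ → peefafierusegaefg.
Rule 5 (final cluster simplification): /g/ is the second consonant of a word-final cluster /fg/, so it deletes. /peefafierusegaefg/ → peefafierusegaef.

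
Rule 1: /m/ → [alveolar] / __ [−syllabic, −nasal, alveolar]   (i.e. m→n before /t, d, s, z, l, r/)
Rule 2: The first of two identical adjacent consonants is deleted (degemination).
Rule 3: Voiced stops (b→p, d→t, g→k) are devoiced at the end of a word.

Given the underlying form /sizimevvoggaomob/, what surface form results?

sizimevogaomop

Rule 1 (nasal place assimilation): no segment meets the environment; /sizimevvoggaomob/ is unchanged.
Rule 2 (degemination): /vv/ is a geminate; the first /v/ deletes. /gg/ is a geminate; the first /g/ deletes. /sizimevvoggaomob/ → sizimevogaomob.
Rule 3 (final devoicing): /b/ is a voiced stop in word-final position, so it devoices to [p]. /sizimevogaomob/ → sizimevogaomop.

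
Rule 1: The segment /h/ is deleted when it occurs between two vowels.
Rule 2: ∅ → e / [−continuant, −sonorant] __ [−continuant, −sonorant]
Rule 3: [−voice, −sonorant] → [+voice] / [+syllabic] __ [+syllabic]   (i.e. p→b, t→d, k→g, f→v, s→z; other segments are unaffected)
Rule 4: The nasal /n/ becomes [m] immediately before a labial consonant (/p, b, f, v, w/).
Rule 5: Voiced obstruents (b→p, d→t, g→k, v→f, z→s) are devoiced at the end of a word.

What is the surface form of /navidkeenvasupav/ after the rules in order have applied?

Rule 1 (intervocalic h-deletion): no segment meets the environment; /navidkeenvasupav/ is unchanged.
Rule 2 (stop-cluster e-epenthesis): /d/ and /k/ form a stop–stop cluster, so [e] is inserted between them. /navidkeenvasupav/ → navidekeenvasupav.
Rule 3 (intervocalic voicing): /k/ is a voiceless obstruent between vowels /e/ and /e/, so it voices to [g]. /s/ is a voiceless obstruent between vowels /a/ and /u/, so it voices to [z]. /p/ is a voiceless obstruent between vowels /u/ and /a/, so it voices to [b]. /navidekeenvasupav/ → navidegeenvazubav.
Rule 4 (nasal place assimilation): /n/ precedes the labial consonant /v/, so it assimilates in place to [m]. /navidegeenvazubav/ → navidegeemvazubav.
Rule 5 (final devoicing): /v/ is a voiced obstruent in word-final position, so it devoices to [f]. /navidegeemvazubav/ → navidegeemvazubaf.

navidegeemvazubaf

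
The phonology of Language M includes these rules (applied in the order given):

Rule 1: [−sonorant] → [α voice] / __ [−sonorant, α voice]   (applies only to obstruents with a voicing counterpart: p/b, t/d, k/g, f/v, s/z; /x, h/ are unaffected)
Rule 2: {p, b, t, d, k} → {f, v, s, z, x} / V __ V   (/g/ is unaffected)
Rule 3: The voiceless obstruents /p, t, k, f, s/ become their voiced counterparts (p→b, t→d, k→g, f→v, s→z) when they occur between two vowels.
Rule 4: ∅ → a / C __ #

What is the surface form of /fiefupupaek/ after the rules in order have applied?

Rule 1 (regressive voicing assimilation): no segment meets the environment; /fiefupupaek/ is unchanged.
Rule 2 (intervocalic spirantization): /p/ is a stop between vowels /u/ and /u/, so it spirantizes to the fricative [f]. /p/ is a stop between vowels /u/ and /a/, so it spirantizes to the fricative [f]. /fiefupupaek/ → fiefufufaek.
Rule 3 (intervocalic voicing): /f/ is a voiceless obstruent between vowels /e/ and /u/, so it voices to [v]. /f/ is a voiceless obstruent between vowels /u/ and /u/, so it voices to [v]. /f/ is a voiceless obstruent between vowels /u/ and /a/, so it voices to [v]. /fiefufufaek/ → fievuvuvaek.
Rule 4 (final a-epenthesis): the form ends in the consonant /k/, so [a] is inserted word-finally. /fievuvuvaek/ → fievuvuvaeka.

fievuvuvaeka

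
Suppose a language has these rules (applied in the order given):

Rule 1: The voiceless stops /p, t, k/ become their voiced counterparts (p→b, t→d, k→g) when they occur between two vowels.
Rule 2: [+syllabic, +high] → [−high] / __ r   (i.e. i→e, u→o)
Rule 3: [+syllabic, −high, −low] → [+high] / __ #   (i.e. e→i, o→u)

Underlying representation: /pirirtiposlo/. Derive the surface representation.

perertiboslu

Rule 1 (intervocalic voicing): /p/ is a voiceless stop between vowels /i/ and /o/, so it voices to [b]. /pirirtiposlo/ → pirirtiboslo.
Rule 2 (pre-rhotic lowering): /i/ is a high vowel immediately before /r/, so it lowers to [e]. /i/ is a high vowel immediately before /r/, so it lowers to [e]. /pirirtiboslo/ → perertiboslo.
Rule 3 (final vowel raising): /o/ is a mid vowel in word-final position, so it raises to [u]. /perertiboslo/ → perertiboslu.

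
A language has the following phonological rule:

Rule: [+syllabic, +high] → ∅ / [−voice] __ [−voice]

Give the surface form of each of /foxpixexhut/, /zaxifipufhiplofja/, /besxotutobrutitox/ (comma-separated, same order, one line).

foxpxexht, zaxfpfhplofja, besxottobruttox

/foxpixexhut/: /i/ is a high vowel flanked by voiceless consonants /p/ and /x/, so it deletes. /u/ is a high vowel flanked by voiceless consonants /h/ and /t/, so it deletes. → [foxpxexht].
/zaxifipufhiplofja/: /i/ is a high vowel flanked by voiceless consonants /x/ and /f/, so it deletes. /i/ is a high vowel flanked by voiceless consonants /f/ and /p/, so it deletes. /u/ is a high vowel flanked by voiceless consonants /p/ and /f/, so it deletes. /i/ is a high vowel flanked by voiceless consonants /h/ and /p/, so it deletes. → [zaxfpfhplofja].
/besxotutobrutitox/: /u/ is a high vowel flanked by voiceless consonants /t/ and /t/, so it deletes. /i/ is a high vowel flanked by voiceless consonants /t/ and /t/, so it deletes. → [besxottobruttox].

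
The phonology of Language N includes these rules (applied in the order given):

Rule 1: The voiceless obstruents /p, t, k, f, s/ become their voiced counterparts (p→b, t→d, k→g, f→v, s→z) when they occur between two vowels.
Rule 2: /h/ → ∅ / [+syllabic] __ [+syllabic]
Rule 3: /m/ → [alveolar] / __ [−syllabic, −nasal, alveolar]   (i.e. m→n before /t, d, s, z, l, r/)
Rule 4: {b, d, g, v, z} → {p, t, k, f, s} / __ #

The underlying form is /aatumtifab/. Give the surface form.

Rule 1 (intervocalic voicing): /t/ is a voiceless obstruent between vowels /a/ and /u/, so it voices to [d]. /f/ is a voiceless obstruent between vowels /i/ and /a/, so it voices to [v]. /aatumtifab/ → aadumtivab.
Rule 2 (intervocalic h-deletion): no segment meets the environment; /aadumtivab/ is unchanged.
Rule 3 (nasal place assimilation): /m/ precedes the alveolar consonant /t/, so it assimilates in place to [n]. /aadumtivab/ → aaduntivab.
Rule 4 (final devoicing): /b/ is a voiced obstruent in word-final position, so it devoices to [p]. /aaduntivab/ → aaduntivap.

aaduntivap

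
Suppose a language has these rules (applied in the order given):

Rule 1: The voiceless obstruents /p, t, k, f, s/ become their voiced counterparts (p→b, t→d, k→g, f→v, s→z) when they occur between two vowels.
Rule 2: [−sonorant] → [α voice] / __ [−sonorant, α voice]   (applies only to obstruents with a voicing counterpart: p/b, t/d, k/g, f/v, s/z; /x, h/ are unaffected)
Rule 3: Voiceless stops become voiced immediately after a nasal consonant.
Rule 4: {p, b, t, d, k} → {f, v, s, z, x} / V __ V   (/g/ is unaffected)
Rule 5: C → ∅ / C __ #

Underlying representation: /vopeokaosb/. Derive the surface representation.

Rule 1 (intervocalic voicing): /p/ is a voiceless obstruent between vowels /o/ and /e/, so it voices to [b]. /k/ is a voiceless obstruent between vowels /o/ and /a/, so it voices to [g]. /vopeokaosb/ → vobeogaosb.
Rule 2 (regressive voicing assimilation): /s/ precedes the voiced obstruent /b/, so it voices to [z] by assimilation. /vobeogaosb/ → vobeogaozb.
Rule 3 (post-nasal voicing): no segment meets the environment; /vobeogaozb/ is unchanged.
Rule 4 (intervocalic spirantization): /b/ is a stop between vowels /o/ and /e/, so it spirantizes to the fricative [v]. /vobeogaozb/ → voveogaozb.
Rule 5 (final cluster simplification): /b/ is the second consonant of a word-final cluster /zb/, so it deletes. /voveogaozb/ → voveogaoz.

voveogaoz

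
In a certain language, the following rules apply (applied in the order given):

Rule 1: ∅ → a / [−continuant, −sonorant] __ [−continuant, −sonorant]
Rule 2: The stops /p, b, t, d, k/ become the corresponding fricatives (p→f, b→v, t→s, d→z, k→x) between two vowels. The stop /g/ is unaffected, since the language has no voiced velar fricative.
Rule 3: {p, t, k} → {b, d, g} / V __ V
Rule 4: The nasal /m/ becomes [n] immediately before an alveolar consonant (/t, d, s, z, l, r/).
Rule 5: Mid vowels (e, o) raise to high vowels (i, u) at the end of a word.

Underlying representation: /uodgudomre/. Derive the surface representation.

uozaguzonri

Rule 1 (stop-cluster a-epenthesis): /d/ and /g/ form a stop–stop cluster, so [a] is inserted between them. /uodgudomre/ → uodagudomre.
Rule 2 (intervocalic spirantization): /d/ is a stop between vowels /o/ and /a/, so it spirantizes to the fricative [z]. /d/ is a stop between vowels /u/ and /o/, so it spirantizes to the fricative [z]. /uodagudomre/ → uozaguzomre.
Rule 3 (intervocalic voicing): no segment meets the environment; /uozaguzomre/ is unchanged.
Rule 4 (nasal place assimilation): /m/ precedes the alveolar consonant /r/, so it assimilates in place to [n]. /uozaguzomre/ → uozaguzonre.
Rule 5 (final vowel raising): /e/ is a mid vowel in word-final position, so it raises to [i]. /uozaguzonre/ → uozaguzonri.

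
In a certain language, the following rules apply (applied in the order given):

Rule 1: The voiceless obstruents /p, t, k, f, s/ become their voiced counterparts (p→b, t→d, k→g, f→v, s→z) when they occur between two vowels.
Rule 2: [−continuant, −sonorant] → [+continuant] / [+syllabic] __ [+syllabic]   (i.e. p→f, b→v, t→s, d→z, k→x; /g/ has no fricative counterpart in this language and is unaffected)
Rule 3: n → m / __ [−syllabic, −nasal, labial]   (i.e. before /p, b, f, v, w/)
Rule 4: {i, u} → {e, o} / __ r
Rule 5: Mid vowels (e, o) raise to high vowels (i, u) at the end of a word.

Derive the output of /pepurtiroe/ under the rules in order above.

Rule 1 (intervocalic voicing): /p/ is a voiceless obstruent between vowels /e/ and /u/, so it voices to [b]. /pepurtiroe/ → peburtiroe.
Rule 2 (intervocalic spirantization): /b/ is a stop between vowels /e/ and /u/, so it spirantizes to the fricative [v]. /peburtiroe/ → pevurtiroe.
Rule 3 (nasal place assimilation): no segment meets the environment; /pevurtiroe/ is unchanged.
Rule 4 (pre-rhotic lowering): /u/ is a high vowel immediately before /r/, so it lowers to [o]. /i/ is a high vowel immediately before /r/, so it lowers to [e]. /pevurtiroe/ → pevorteroe.
Rule 5 (final vowel raising): /e/ is a mid vowel in word-final position, so it raises to [i]. /pevorteroe/ → pevorteroi.

pevorteroi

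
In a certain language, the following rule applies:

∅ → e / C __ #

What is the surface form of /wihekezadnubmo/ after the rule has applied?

No segment of /wihekezadnubmo/ meets the structural description of the rule, so the form surfaces unchanged.

wihekezadnubmo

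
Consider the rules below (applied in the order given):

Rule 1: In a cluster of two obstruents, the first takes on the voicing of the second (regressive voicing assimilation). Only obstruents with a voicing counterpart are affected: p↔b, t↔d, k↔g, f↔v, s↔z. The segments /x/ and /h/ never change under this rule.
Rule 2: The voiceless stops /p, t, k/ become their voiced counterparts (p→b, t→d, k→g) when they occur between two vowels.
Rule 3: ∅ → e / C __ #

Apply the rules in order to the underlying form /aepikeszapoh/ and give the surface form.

aebigezzabohe

Rule 1 (regressive voicing assimilation): /s/ precedes the voiced obstruent /z/, so it voices to [z] by assimilation. /aepikeszapoh/ → aepikezzapoh.
Rule 2 (intervocalic voicing): /p/ is a voiceless stop between vowels /e/ and /i/, so it voices to [b]. /k/ is a voiceless stop between vowels /i/ and /e/, so it voices to [g]. /p/ is a voiceless stop between vowels /a/ and /o/, so it voices to [b]. /aepikezzapoh/ → aebigezzaboh.
Rule 3 (final e-epenthesis): the form ends in the consonant /h/, so [e] is inserted word-finally. /aebigezzaboh/ → aebigezzabohe.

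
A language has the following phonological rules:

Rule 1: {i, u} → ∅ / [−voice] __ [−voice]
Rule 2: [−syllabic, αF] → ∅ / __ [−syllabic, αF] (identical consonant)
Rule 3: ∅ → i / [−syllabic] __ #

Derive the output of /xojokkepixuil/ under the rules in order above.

xojokepxuili

Rule 1 (high vowel syncope): /i/ is a high vowel flanked by voiceless consonants /p/ and /x/, so it deletes. /xojokkepixuil/ → xojokkepxuil.
Rule 2 (degemination): /kk/ is a geminate; the first /k/ deletes. /xojokkepxuil/ → xojokepxuil.
Rule 3 (final i-epenthesis): the form ends in the consonant /l/, so [i] is inserted word-finally. /xojokepxuil/ → xojokepxuili.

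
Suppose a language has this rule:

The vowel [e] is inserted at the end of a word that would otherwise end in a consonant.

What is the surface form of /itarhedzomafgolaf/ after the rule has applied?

the form ends in the consonant /f/, so [e] is inserted word-finally.
Surface form: [itarhedzomafgolafe].

itarhedzomafgolafe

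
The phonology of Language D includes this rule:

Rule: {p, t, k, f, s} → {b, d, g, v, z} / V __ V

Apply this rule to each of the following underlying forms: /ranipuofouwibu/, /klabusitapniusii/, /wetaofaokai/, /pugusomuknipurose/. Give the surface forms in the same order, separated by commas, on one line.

ranibuovouwibu, klabuzidapniuzii, wedaovaogai, puguzomukniburoze

/ranipuofouwibu/: /p/ is a voiceless obstruent between vowels /i/ and /u/, so it voices to [b]. /f/ is a voiceless obstruent between vowels /o/ and /o/, so it voices to [v]. → [ranibuovouwibu].
/klabusitapniusii/: /s/ is a voiceless obstruent between vowels /u/ and /i/, so it voices to [z]. /t/ is a voiceless obstruent between vowels /i/ and /a/, so it voices to [d]. /s/ is a voiceless obstruent between vowels /u/ and /i/, so it voices to [z]. → [klabuzidapniuzii].
/wetaofaokai/: /t/ is a voiceless obstruent between vowels /e/ and /a/, so it voices to [d]. /f/ is a voiceless obstruent between vowels /o/ and /a/, so it voices to [v]. /k/ is a voiceless obstruent between vowels /o/ and /a/, so it voices to [g]. → [wedaovaogai].
/pugusomuknipurose/: /s/ is a voiceless obstruent between vowels /u/ and /o/, so it voices to [z]. /p/ is a voiceless obstruent between vowels /i/ and /u/, so it voices to [b]. /s/ is a voiceless obstruent between vowels /o/ and /e/, so it voices to [z]. → [puguzomukniburoze].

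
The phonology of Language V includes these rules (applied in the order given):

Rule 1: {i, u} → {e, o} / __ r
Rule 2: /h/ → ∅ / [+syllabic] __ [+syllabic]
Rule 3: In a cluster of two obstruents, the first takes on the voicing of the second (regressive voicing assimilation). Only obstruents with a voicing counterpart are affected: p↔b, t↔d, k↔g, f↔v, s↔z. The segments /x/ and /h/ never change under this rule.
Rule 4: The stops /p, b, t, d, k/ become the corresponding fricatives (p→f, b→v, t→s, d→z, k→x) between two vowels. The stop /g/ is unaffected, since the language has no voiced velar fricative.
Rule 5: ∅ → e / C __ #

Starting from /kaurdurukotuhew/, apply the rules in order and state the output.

kaordoruxosuewe

Rule 1 (pre-rhotic lowering): /u/ is a high vowel immediately before /r/, so it lowers to [o]. /u/ is a high vowel immediately before /r/, so it lowers to [o]. /kaurdurukotuhew/ → kaordorukotuhew.
Rule 2 (intervocalic h-deletion): /h/ occurs between vowels /u/ and /e/, so it deletes. /kaordorukotuhew/ → kaordorukotuew.
Rule 3 (regressive voicing assimilation): no segment meets the environment; /kaordorukotuew/ is unchanged.
Rule 4 (intervocalic spirantization): /k/ is a stop between vowels /u/ and /o/, so it spirantizes to the fricative [x]. /t/ is a stop between vowels /o/ and /u/, so it spirantizes to the fricative [s]. /kaordorukotuew/ → kaordoruxosuew.
Rule 5 (final e-epenthesis): the form ends in the consonant /w/, so [e] is inserted word-finally. /kaordoruxosuew/ → kaordoruxosuewe.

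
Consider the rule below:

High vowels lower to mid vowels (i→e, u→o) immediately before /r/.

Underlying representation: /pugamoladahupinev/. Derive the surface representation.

pugamoladahupinev

No segment of /pugamoladahupinev/ meets the structural description of the rule, so the form surfaces unchanged.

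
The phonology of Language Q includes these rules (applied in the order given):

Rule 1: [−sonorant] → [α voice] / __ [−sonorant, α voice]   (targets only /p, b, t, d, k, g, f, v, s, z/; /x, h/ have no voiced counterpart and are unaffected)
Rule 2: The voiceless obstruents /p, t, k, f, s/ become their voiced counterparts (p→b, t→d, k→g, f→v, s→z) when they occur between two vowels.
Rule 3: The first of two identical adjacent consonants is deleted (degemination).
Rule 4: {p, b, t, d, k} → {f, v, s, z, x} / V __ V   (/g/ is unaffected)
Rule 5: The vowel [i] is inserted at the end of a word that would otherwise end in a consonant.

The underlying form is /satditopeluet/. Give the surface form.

Rule 1 (regressive voicing assimilation): /t/ precedes the voiced obstruent /d/, so it voices to [d] by assimilation. /satditopeluet/ → sadditopeluet.
Rule 2 (intervocalic voicing): /t/ is a voiceless obstruent between vowels /i/ and /o/, so it voices to [d]. /p/ is a voiceless obstruent between vowels /o/ and /e/, so it voices to [b]. /sadditopeluet/ → saddidobeluet.
Rule 3 (degemination): /dd/ is a geminate; the first /d/ deletes. /saddidobeluet/ → sadidobeluet.
Rule 4 (intervocalic spirantization): /d/ is a stop between vowels /a/ and /i/, so it spirantizes to the fricative [z]. /d/ is a stop between vowels /i/ and /o/, so it spirantizes to the fricative [z]. /b/ is a stop between vowels /o/ and /e/, so it spirantizes to the fricative [v]. /sadidobeluet/ → sazizoveluet.
Rule 5 (final i-epenthesis): the form ends in the consonant /t/, so [i] is inserted word-finally. /sazizoveluet/ → sazizovelueti.

sazizovelueti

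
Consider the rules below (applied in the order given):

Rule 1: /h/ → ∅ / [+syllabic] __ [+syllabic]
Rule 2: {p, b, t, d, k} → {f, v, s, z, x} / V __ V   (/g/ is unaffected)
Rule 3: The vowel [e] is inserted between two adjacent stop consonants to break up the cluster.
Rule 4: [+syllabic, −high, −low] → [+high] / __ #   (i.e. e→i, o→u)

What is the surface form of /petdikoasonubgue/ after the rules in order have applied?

Rule 1 (intervocalic h-deletion): no segment meets the environment; /petdikoasonubgue/ is unchanged.
Rule 2 (intervocalic spirantization): /k/ is a stop between vowels /i/ and /o/, so it spirantizes to the fricative [x]. /petdikoasonubgue/ → petdixoasonubgue.
Rule 3 (stop-cluster e-epenthesis): /t/ and /d/ form a stop–stop cluster, so [e] is inserted between them. /b/ and /g/ form a stop–stop cluster, so [e] is inserted between them. /petdixoasonubgue/ → petedixoasonubegue.
Rule 4 (final vowel raising): /e/ is a mid vowel in word-final position, so it raises to [i]. /petedixoasonubegue/ → petedixoasonubegui.

petedixoasonubegui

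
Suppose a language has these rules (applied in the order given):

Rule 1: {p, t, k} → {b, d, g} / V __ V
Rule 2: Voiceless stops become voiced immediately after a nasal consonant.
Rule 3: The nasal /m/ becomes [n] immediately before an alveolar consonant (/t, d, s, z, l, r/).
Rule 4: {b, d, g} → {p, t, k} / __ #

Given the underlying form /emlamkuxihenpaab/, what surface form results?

Rule 1 (intervocalic voicing): no segment meets the environment; /emlamkuxihenpaab/ is unchanged.
Rule 2 (post-nasal voicing): /k/ is a voiceless stop immediately after the nasal /m/, so it voices to [g]. /p/ is a voiceless stop immediately after the nasal /n/, so it voices to [b]. /emlamkuxihenpaab/ → emlamguxihenbaab.
Rule 3 (nasal place assimilation): /m/ precedes the alveolar consonant /l/, so it assimilates in place to [n]. /emlamguxihenbaab/ → enlamguxihenbaab.
Rule 4 (final devoicing): /b/ is a voiced stop in word-final position, so it devoices to [p]. /enlamguxihenbaab/ → enlamguxihenbaap.

enlamguxihenbaap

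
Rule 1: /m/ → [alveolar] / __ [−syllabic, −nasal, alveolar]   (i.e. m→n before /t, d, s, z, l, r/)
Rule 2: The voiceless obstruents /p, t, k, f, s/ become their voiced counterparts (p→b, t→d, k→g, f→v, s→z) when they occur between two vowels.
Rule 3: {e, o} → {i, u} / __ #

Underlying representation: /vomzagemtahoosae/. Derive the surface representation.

vonzagentahoozai

Rule 1 (nasal place assimilation): /m/ precedes the alveolar consonant /z/, so it assimilates in place to [n]. /m/ precedes the alveolar consonant /t/, so it assimilates in place to [n]. /vomzagemtahoosae/ → vonzagentahoosae.
Rule 2 (intervocalic voicing): /s/ is a voiceless obstruent between vowels /o/ and /a/, so it voices to [z]. /vonzagentahoosae/ → vonzagentahoozae.
Rule 3 (final vowel raising): /e/ is a mid vowel in word-final position, so it raises to [i]. /vonzagentahoozae/ → vonzagentahoozai.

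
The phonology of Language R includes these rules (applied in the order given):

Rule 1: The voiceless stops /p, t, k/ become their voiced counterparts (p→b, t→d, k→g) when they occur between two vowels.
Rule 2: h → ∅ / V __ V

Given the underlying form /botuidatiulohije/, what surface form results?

boduidadiuloije

Rule 1 (intervocalic voicing): /t/ is a voiceless stop between vowels /o/ and /u/, so it voices to [d]. /t/ is a voiceless stop between vowels /a/ and /i/, so it voices to [d]. /botuidatiulohije/ → boduidadiulohije.
Rule 2 (intervocalic h-deletion): /h/ occurs between vowels /o/ and /i/, so it deletes. /boduidadiulohije/ → boduidadiuloije.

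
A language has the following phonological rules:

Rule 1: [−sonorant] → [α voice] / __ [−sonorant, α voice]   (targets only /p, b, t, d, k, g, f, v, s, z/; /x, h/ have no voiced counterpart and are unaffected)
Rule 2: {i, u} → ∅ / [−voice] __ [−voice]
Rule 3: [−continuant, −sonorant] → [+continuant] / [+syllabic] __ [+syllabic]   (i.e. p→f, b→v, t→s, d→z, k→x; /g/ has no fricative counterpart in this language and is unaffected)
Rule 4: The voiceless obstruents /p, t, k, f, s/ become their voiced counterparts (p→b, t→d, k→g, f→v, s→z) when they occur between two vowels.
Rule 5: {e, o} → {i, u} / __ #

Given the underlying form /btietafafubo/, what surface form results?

ptiezavavuvu

Rule 1 (regressive voicing assimilation): /b/ precedes the voiceless obstruent /t/, so it devoices to [p] by assimilation. /btietafafubo/ → ptietafafubo.
Rule 2 (high vowel syncope): no segment meets the environment; /ptietafafubo/ is unchanged.
Rule 3 (intervocalic spirantization): /t/ is a stop between vowels /e/ and /a/, so it spirantizes to the fricative [s]. /b/ is a stop between vowels /u/ and /o/, so it spirantizes to the fricative [v]. /ptietafafubo/ → ptiesafafuvo.
Rule 4 (intervocalic voicing): /s/ is a voiceless obstruent between vowels /e/ and /a/, so it voices to [z]. /f/ is a voiceless obstruent between vowels /a/ and /a/, so it voices to [v]. /f/ is a voiceless obstruent between vowels /a/ and /u/, so it voices to [v]. /ptiesafafuvo/ → ptiezavavuvo.
Rule 5 (final vowel raising): /o/ is a mid vowel in word-final position, so it raises to [u]. /ptiezavavuvo/ → ptiezavavuvu.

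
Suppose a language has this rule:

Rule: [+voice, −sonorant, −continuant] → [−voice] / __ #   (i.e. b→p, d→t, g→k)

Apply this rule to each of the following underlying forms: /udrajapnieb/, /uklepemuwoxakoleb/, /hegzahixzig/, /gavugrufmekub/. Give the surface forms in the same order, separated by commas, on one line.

udrajapniep, uklepemuwoxakolep, hegzahixzik, gavugrufmekup

/udrajapnieb/: /b/ is a voiced stop in word-final position, so it devoices to [p]. → [udrajapniep].
/uklepemuwoxakoleb/: /b/ is a voiced stop in word-final position, so it devoices to [p]. → [uklepemuwoxakolep].
/hegzahixzig/: /g/ is a voiced stop in word-final position, so it devoices to [k]. → [hegzahixzik].
/gavugrufmekub/: /b/ is a voiced stop in word-final position, so it devoices to [p]. → [gavugrufmekup].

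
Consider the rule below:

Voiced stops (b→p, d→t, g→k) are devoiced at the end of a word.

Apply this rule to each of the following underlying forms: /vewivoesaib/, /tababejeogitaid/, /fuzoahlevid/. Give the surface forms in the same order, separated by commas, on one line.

vewivoesaip, tababejeogitait, fuzoahlevit

/vewivoesaib/: /b/ is a voiced stop in word-final position, so it devoices to [p]. → [vewivoesaip].
/tababejeogitaid/: /d/ is a voiced stop in word-final position, so it devoices to [t]. → [tababejeogitait].
/fuzoahlevid/: /d/ is a voiced stop in word-final position, so it devoices to [t]. → [fuzoahlevit].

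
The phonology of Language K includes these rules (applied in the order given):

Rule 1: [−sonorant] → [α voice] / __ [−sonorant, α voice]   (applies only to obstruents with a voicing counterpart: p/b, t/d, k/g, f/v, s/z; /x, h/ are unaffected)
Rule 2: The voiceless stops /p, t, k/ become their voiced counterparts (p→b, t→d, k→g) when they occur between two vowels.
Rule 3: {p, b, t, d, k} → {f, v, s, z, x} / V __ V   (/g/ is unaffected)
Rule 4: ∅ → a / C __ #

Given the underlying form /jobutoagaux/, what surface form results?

jovuzoagauxa

Rule 1 (regressive voicing assimilation): no segment meets the environment; /jobutoagaux/ is unchanged.
Rule 2 (intervocalic voicing): /t/ is a voiceless stop between vowels /u/ and /o/, so it voices to [d]. /jobutoagaux/ → jobudoagaux.
Rule 3 (intervocalic spirantization): /b/ is a stop between vowels /o/ and /u/, so it spirantizes to the fricative [v]. /d/ is a stop between vowels /u/ and /o/, so it spirantizes to the fricative [z]. /jobudoagaux/ → jovuzoagaux.
Rule 4 (final a-epenthesis): the form ends in the consonant /x/, so [a] is inserted word-finally. /jovuzoagaux/ → jovuzoagauxa.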